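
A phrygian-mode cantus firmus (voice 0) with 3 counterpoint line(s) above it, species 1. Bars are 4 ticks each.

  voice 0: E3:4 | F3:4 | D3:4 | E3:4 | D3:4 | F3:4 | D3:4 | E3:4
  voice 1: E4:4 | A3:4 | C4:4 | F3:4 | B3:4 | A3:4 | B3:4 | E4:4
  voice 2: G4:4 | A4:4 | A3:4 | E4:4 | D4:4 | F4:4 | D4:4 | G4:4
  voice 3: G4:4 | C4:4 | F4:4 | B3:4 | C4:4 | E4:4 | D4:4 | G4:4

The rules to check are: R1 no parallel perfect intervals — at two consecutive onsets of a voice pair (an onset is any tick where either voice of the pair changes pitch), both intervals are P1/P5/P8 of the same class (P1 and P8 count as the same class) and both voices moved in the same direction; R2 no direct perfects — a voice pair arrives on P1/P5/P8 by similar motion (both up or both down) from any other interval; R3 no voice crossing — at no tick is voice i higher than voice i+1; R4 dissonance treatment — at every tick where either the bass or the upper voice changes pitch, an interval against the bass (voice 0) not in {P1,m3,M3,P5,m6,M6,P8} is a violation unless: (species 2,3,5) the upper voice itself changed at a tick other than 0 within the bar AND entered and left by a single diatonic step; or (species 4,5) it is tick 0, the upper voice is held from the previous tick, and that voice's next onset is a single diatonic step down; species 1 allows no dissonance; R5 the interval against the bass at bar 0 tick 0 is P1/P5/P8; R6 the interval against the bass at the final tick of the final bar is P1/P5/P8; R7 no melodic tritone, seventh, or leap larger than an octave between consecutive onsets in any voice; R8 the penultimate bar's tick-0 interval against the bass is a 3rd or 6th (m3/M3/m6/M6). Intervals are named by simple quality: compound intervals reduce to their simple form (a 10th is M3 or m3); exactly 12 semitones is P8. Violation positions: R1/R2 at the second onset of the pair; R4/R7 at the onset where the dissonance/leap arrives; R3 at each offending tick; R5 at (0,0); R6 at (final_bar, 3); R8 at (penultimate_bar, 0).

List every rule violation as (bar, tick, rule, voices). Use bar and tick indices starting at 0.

bar 0: v0=E3 v1=E4 v2=G4 v3=G4 downbeat m3
bar 1: v0=F3 v1=A3 v2=A4 v3=C4 downbeat P5
bar 2: v0=D3 v1=C4 v2=A3 v3=F4 downbeat m3
bar 3: v0=E3 v1=F3 v2=E4 v3=B3 downbeat P5
bar 4: v0=D3 v1=B3 v2=D4 v3=C4 downbeat m7
bar 5: v0=F3 v1=A3 v2=F4 v3=E4 downbeat M7
bar 6: v0=D3 v1=B3 v2=D4 v3=D4 downbeat P8
bar 7: v0=E3 v1=E4 v2=G4 v3=G4 downbeat m3
  -> R5 @ bar 0 tick 0 v(0, 2): opens on m3
  -> R5 @ bar 0 tick 0 v(0, 3): opens on m3
  -> R3 @ bar 1 tick 0 v(2, 3): A4 above C4
  -> R3 @ bar 1 tick 1 v(2, 3): A4 above C4
  -> R3 @ bar 1 tick 2 v(2, 3): A4 above C4
  -> R3 @ bar 1 tick 3 v(2, 3): A4 above C4
  -> R2 @ bar 2 tick 0 v(0, 2): F3/A4 M3 -> D3/A3 P5 similar
  -> R3 @ bar 2 tick 0 v(1, 2): C4 above A3
  -> R4 @ bar 2 tick 0 v(0, 1): D3/C4 m7 untreated
  -> R3 @ bar 2 tick 1 v(1, 2): C4 above A3
  -> R3 @ bar 2 tick 2 v(1, 2): C4 above A3
  -> R3 @ bar 2 tick 3 v(1, 2): C4 above A3
  -> R2 @ bar 3 tick 0 v(0, 2): D3/A3 P5 -> E3/E4 P8 similar
  -> R3 @ bar 3 tick 0 v(2, 3): E4 above B3
  -> R4 @ bar 3 tick 0 v(0, 1): E3/F3 m2 untreated
  -> R7 @ bar 3 tick 0 v(3,): F4->B3 leap 6st
  -> R3 @ bar 3 tick 1 v(2, 3): E4 above B3
  -> R3 @ bar 3 tick 2 v(2, 3): E4 above B3
  -> R3 @ bar 3 tick 3 v(2, 3): E4 above B3
  -> R1 @ bar 4 tick 0 v(0, 2): E3/E4 P8 -> D3/D4 P8 similar
  -> R3 @ bar 4 tick 0 v(2, 3): D4 above C4
  -> R4 @ bar 4 tick 0 v(0, 3): D3/C4 m7 untreated
  -> R7 @ bar 4 tick 0 v(1,): F3->B3 leap 6st
  -> R3 @ bar 4 tick 1 v(2, 3): D4 above C4
  -> R3 @ bar 4 tick 2 v(2, 3): D4 above C4
  -> R3 @ bar 4 tick 3 v(2, 3): D4 above C4
  -> R1 @ bar 5 tick 0 v(0, 2): D3/D4 P8 -> F3/F4 P8 similar
  -> R3 @ bar 5 tick 0 v(2, 3): F4 above E4
  -> R4 @ bar 5 tick 0 v(0, 3): F3/E4 M7 untreated
  -> R3 @ bar 5 tick 1 v(2, 3): F4 above E4
  -> R3 @ bar 5 tick 2 v(2, 3): F4 above E4
  -> R3 @ bar 5 tick 3 v(2, 3): F4 above E4
  -> R1 @ bar 6 tick 0 v(0, 2): F3/F4 P8 -> D3/D4 P8 similar
  -> R2 @ bar 6 tick 0 v(0, 3): F3/E4 M7 -> D3/D4 P8 similar
  -> R2 @ bar 6 tick 0 v(2, 3): F4/E4 m2 -> D4/D4 P1 similar
  -> R8 @ bar 6 tick 0 v(0, 2): penult P8 not 3rd/6th
  -> R8 @ bar 6 tick 0 v(0, 3): penult P8 not 3rd/6th
  -> R1 @ bar 7 tick 0 v(2, 3): D4/D4 P1 -> G4/G4 P1 similar
  -> R2 @ bar 7 tick 0 v(0, 1): D3/B3 M6 -> E3/E4 P8 similar
  -> R6 @ bar 7 tick 3 v(0, 2): closes on m3
  -> R6 @ bar 7 tick 3 v(0, 3): closes on m3

(0, 0, R5, (0, 2))
(0, 0, R5, (0, 3))
(1, 0, R3, (2, 3))
(1, 1, R3, (2, 3))
(1, 2, R3, (2, 3))
(1, 3, R3, (2, 3))
(2, 0, R2, (0, 2))
(2, 0, R3, (1, 2))
(2, 0, R4, (0, 1))
(2, 1, R3, (1, 2))
(2, 2, R3, (1, 2))
(2, 3, R3, (1, 2))
(3, 0, R2, (0, 2))
(3, 0, R3, (2, 3))
(3, 0, R4, (0, 1))
(3, 0, R7, (3,))
(3, 1, R3, (2, 3))
(3, 2, R3, (2, 3))
(3, 3, R3, (2, 3))
(4, 0, R1, (0, 2))
(4, 0, R3, (2, 3))
(4, 0, R4, (0, 3))
(4, 0, R7, (1,))
(4, 1, R3, (2, 3))
(4, 2, R3, (2, 3))
(4, 3, R3, (2, 3))
(5, 0, R1, (0, 2))
(5, 0, R3, (2, 3))
(5, 0, R4, (0, 3))
(5, 1, R3, (2, 3))
(5, 2, R3, (2, 3))
(5, 3, R3, (2, 3))
(6, 0, R1, (0, 2))
(6, 0, R2, (0, 3))
(6, 0, R2, (2, 3))
(6, 0, R8, (0, 2))
(6, 0, R8, (0, 3))
(7, 0, R1, (2, 3))
(7, 0, R2, (0, 1))
(7, 3, R6, (0, 2))
(7, 3, R6, (0, 3))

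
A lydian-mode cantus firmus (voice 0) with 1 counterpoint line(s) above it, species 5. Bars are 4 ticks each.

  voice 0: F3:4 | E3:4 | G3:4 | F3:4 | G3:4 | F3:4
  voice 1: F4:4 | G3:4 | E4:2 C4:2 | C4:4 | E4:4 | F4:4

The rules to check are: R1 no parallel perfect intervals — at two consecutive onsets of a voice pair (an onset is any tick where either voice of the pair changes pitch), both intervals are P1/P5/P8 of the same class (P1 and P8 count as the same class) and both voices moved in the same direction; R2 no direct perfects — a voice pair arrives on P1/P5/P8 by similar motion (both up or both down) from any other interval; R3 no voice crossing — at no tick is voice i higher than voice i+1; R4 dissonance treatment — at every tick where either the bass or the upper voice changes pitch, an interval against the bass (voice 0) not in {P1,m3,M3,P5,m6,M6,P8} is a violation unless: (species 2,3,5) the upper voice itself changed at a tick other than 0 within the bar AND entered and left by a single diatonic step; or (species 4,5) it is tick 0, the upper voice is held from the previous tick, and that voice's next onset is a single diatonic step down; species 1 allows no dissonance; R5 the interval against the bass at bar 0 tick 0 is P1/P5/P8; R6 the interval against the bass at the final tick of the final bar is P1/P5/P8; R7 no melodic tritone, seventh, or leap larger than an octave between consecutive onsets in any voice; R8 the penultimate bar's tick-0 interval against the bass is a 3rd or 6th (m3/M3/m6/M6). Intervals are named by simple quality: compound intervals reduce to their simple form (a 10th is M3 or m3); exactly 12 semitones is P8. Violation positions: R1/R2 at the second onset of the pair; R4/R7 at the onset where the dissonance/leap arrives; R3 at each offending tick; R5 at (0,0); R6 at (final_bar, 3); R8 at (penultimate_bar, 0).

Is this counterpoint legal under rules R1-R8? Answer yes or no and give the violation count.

No (2 violations)

bar 0: v0=F3 v1=F4 (P8)
bar 1: v0=E3 v1=G3 (m3)
bar 2: v0=G3 v1=E4 (M6)
bar 3: v0=F3 v1=C4 (P5)
bar 4: v0=G3 v1=E4 (M6)
bar 5: v0=F3 v1=F4 (P8)
  R7 @ bar1.0: F4->G3 leap 10st
  R4 @ bar2.2: G3/C4 P4 untreated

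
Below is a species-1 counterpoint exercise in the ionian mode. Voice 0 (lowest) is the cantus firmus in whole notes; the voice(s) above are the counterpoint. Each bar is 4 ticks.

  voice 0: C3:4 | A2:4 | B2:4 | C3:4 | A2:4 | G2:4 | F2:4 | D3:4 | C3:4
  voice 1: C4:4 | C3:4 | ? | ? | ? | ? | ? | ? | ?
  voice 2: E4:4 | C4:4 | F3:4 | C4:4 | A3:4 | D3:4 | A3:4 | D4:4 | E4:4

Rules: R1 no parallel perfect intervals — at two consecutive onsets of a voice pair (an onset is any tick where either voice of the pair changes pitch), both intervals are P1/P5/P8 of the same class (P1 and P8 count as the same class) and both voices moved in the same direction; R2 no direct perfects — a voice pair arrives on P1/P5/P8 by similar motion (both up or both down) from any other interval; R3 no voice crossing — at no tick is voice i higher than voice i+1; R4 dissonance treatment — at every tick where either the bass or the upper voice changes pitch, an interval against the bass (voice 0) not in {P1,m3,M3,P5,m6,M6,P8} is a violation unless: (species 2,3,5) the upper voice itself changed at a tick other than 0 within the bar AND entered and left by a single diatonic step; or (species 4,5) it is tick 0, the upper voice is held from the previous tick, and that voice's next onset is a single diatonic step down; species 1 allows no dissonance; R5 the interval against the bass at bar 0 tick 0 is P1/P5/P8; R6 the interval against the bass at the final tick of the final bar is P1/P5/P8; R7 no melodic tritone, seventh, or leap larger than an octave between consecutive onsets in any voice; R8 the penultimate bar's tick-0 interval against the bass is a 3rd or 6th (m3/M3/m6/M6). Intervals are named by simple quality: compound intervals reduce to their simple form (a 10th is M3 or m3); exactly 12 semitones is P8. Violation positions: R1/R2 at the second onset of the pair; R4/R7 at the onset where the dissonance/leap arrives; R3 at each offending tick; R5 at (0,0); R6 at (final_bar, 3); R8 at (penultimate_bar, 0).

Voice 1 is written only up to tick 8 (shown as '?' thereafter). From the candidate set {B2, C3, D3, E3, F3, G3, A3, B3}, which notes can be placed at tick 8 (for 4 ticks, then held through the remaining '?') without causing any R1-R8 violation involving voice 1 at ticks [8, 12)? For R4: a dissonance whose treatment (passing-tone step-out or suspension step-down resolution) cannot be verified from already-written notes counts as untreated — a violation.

{B2, D3}

B2: legal
C3: violates R4
D3: legal
E3: violates R4
F3: violates R4
G3: violates R3
A3: violates R3,R4
B3: violates R2,R3,R7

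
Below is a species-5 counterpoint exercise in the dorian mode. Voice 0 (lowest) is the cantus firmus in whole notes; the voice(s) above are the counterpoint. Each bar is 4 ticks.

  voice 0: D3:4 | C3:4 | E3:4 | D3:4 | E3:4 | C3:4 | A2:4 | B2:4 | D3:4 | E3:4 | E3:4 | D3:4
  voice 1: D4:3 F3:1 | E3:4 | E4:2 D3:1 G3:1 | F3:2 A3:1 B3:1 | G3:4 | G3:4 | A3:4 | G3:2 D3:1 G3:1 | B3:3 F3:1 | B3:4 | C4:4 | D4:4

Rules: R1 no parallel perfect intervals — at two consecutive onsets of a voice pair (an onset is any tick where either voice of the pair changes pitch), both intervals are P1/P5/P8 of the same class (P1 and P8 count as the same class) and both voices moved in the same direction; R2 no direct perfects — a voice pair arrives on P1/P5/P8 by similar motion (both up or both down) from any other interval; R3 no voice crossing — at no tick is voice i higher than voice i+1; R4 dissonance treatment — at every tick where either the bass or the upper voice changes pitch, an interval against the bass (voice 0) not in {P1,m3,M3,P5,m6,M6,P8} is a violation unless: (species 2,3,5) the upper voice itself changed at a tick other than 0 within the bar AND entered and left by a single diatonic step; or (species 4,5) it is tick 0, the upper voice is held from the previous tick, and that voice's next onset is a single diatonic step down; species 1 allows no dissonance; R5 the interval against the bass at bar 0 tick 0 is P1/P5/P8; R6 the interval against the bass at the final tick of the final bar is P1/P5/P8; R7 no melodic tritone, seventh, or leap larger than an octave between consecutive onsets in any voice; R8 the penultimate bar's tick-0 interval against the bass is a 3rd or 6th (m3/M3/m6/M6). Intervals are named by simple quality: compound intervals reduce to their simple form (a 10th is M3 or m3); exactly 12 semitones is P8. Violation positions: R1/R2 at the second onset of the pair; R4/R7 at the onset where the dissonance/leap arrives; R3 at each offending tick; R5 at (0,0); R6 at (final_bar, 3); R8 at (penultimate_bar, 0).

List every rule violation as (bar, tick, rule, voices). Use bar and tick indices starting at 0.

bar 0: v0=D3 v1=D4 downbeat P8
bar 1: v0=C3 v1=E3 downbeat M3
bar 2: v0=E3 v1=E4 downbeat P8
bar 3: v0=D3 v1=F3 downbeat m3
bar 4: v0=E3 v1=G3 downbeat m3
bar 5: v0=C3 v1=G3 downbeat P5
bar 6: v0=A2 v1=A3 downbeat P8
bar 7: v0=B2 v1=G3 downbeat m6
bar 8: v0=D3 v1=B3 downbeat M6
bar 9: v0=E3 v1=B3 downbeat P5
bar 10: v0=E3 v1=C4 downbeat m6
bar 11: v0=D3 v1=D4 downbeat P8
  -> R2 @ bar 2 tick 0 v(0, 1): C3/E3 M3 -> E3/E4 P8 similar
  -> R3 @ bar 2 tick 2 v(0, 1): E3 above D3
  -> R4 @ bar 2 tick 2 v(0, 1): E3/D3 M2 untreated
  -> R7 @ bar 2 tick 2 v(1,): E4->D3 leap 14st
  -> R7 @ bar 8 tick 3 v(1,): B3->F3 leap 6st
  -> R2 @ bar 9 tick 0 v(0, 1): D3/F3 m3 -> E3/B3 P5 similar
  -> R7 @ bar 9 tick 0 v(1,): F3->B3 leap 6st

(2, 0, R2, (0, 1))
(2, 2, R3, (0, 1))
(2, 2, R4, (0, 1))
(2, 2, R7, (1,))
(8, 3, R7, (1,))
(9, 0, R2, (0, 1))
(9, 0, R7, (1,))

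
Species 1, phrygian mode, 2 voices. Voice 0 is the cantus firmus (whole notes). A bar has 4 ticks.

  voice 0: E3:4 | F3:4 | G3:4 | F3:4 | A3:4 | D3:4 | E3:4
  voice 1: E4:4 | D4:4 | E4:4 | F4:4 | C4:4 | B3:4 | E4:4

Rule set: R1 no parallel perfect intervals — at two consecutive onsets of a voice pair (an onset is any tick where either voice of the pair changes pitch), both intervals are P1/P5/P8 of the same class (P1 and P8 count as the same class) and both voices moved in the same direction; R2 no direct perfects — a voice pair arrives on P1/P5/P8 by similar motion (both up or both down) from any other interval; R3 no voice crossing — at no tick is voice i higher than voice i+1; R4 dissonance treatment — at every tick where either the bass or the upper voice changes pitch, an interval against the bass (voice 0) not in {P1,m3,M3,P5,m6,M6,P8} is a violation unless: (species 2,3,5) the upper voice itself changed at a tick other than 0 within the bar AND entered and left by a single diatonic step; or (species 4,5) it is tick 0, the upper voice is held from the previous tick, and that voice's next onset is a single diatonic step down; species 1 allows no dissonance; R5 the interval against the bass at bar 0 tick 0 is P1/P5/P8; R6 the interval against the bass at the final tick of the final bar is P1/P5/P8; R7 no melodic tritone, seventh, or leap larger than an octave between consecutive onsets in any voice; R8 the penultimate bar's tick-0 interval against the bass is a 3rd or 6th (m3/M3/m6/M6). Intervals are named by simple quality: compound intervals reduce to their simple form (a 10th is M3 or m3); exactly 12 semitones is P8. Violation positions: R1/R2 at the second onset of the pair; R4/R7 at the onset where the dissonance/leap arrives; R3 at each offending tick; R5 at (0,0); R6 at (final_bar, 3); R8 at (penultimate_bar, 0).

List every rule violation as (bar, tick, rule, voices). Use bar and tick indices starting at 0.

bar 0: v0=E3 v1=E4 downbeat P8
bar 1: v0=F3 v1=D4 downbeat M6
bar 2: v0=G3 v1=E4 downbeat M6
bar 3: v0=F3 v1=F4 downbeat P8
bar 4: v0=A3 v1=C4 downbeat m3
bar 5: v0=D3 v1=B3 downbeat M6
bar 6: v0=E3 v1=E4 downbeat P8
  -> R2 @ bar 6 tick 0 v(0, 1): D3/B3 M6 -> E3/E4 P8 similar

(6, 0, R2, (0, 1))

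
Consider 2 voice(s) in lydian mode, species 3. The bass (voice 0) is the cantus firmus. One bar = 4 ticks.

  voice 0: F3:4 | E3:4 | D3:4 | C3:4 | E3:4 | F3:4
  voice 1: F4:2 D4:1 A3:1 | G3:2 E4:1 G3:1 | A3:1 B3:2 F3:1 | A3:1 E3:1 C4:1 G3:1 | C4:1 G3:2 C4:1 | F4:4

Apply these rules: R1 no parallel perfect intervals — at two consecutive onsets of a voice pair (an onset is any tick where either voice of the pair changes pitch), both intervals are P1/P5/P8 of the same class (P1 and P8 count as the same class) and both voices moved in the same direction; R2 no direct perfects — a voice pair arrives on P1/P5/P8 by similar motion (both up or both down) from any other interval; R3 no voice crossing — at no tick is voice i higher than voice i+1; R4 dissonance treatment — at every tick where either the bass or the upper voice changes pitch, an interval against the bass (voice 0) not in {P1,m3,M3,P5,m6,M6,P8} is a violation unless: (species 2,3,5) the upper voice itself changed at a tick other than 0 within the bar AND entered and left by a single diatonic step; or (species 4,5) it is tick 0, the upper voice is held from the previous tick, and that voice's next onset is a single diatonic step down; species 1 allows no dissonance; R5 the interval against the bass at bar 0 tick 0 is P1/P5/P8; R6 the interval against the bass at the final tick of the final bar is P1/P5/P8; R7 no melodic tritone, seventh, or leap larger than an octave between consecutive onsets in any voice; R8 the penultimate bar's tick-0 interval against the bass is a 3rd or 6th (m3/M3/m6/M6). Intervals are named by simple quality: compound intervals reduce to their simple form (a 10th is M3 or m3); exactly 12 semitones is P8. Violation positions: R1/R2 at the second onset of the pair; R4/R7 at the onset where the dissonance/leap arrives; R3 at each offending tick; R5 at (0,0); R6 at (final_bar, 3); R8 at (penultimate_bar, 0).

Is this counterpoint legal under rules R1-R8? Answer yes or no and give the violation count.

No (2 violations)

bar 0: v0=F3 v1=F4 (P8)
bar 1: v0=E3 v1=G3 (m3)
bar 2: v0=D3 v1=A3 (P5)
bar 3: v0=C3 v1=A3 (M6)
bar 4: v0=E3 v1=C4 (m6)
bar 5: v0=F3 v1=F4 (P8)
  R7 @ bar2.3: B3->F3 leap 6st
  R2 @ bar5.0: E3/C4 m6 -> F3/F4 P8 similar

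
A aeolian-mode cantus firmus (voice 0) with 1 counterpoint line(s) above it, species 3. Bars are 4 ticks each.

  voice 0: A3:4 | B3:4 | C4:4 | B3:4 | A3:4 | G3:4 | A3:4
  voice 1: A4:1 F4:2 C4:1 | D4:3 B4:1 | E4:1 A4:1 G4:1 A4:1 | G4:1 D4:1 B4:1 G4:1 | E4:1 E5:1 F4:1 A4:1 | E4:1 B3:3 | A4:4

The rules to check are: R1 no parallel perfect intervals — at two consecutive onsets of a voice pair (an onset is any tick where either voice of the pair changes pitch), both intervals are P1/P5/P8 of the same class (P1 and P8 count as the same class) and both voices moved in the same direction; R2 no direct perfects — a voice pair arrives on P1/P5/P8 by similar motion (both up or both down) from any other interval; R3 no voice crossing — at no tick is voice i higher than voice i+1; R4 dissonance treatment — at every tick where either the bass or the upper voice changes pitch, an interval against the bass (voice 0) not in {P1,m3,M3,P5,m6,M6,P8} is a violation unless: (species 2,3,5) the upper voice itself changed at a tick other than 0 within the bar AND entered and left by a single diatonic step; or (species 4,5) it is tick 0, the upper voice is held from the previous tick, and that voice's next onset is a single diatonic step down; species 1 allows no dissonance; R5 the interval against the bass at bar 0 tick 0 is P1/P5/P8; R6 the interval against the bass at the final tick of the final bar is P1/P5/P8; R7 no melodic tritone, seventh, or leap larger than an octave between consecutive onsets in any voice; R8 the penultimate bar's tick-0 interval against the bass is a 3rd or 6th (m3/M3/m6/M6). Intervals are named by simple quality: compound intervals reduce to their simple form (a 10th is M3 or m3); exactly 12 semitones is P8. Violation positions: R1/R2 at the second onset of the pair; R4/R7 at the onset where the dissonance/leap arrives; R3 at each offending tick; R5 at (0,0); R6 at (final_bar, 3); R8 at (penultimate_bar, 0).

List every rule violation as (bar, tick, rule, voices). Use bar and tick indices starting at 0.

bar 0: v0=A3 v1=A4 downbeat P8
bar 1: v0=B3 v1=D4 downbeat m3
bar 2: v0=C4 v1=E4 downbeat M3
bar 3: v0=B3 v1=G4 downbeat m6
bar 4: v0=A3 v1=E4 downbeat P5
bar 5: v0=G3 v1=E4 downbeat M6
bar 6: v0=A3 v1=A4 downbeat P8
  -> R2 @ bar 4 tick 0 v(0, 1): B3/G4 m6 -> A3/E4 P5 similar
  -> R7 @ bar 4 tick 2 v(1,): E5->F4 leap 11st
  -> R2 @ bar 6 tick 0 v(0, 1): G3/B3 M3 -> A3/A4 P8 similar
  -> R7 @ bar 6 tick 0 v(1,): B3->A4 leap 10st

(4, 0, R2, (0, 1))
(4, 2, R7, (1,))
(6, 0, R2, (0, 1))
(6, 0, R7, (1,))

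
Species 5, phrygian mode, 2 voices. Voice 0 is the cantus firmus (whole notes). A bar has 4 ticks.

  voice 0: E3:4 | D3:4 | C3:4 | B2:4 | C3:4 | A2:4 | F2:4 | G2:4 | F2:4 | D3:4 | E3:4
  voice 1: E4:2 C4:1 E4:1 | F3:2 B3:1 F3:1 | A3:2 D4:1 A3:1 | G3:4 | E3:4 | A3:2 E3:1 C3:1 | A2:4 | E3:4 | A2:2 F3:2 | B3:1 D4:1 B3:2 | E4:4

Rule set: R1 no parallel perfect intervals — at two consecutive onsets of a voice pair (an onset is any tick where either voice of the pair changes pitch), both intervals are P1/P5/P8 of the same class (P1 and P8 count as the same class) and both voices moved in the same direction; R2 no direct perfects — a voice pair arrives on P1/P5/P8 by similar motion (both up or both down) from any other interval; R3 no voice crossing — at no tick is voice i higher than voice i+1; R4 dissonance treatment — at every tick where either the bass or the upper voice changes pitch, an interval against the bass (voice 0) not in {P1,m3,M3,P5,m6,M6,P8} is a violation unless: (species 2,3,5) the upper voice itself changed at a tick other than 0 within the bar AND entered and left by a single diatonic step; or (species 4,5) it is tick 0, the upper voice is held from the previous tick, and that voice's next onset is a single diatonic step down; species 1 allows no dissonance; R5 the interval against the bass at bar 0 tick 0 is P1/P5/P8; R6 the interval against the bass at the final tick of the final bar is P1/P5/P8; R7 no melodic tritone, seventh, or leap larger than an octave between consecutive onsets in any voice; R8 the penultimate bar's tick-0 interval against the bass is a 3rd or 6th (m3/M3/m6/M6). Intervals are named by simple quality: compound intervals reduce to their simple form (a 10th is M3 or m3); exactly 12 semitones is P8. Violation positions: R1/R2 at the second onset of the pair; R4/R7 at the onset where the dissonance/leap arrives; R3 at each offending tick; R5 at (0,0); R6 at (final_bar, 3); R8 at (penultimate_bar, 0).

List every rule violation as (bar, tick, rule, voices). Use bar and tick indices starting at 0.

(1, 0, R7, (1,))
(1, 2, R7, (1,))
(1, 3, R7, (1,))
(2, 2, R4, (0, 1))
(9, 0, R7, (1,))
(10, 0, R2, (0, 1))

bar 0: v0=E3 v1=E4 downbeat P8
bar 1: v0=D3 v1=F3 downbeat m3
bar 2: v0=C3 v1=A3 downbeat M6
bar 3: v0=B2 v1=G3 downbeat m6
bar 4: v0=C3 v1=E3 downbeat M3
bar 5: v0=A2 v1=A3 downbeat P8
bar 6: v0=F2 v1=A2 downbeat M3
bar 7: v0=G2 v1=E3 downbeat M6
bar 8: v0=F2 v1=A2 downbeat M3
bar 9: v0=D3 v1=B3 downbeat M6
bar 10: v0=E3 v1=E4 downbeat P8
  -> R7 @ bar 1 tick 0 v(1,): E4->F3 leap 11st
  -> R7 @ bar 1 tick 2 v(1,): F3->B3 leap 6st
  -> R7 @ bar 1 tick 3 v(1,): B3->F3 leap 6st
  -> R4 @ bar 2 tick 2 v(0, 1): C3/D4 M2 untreated
  -> R7 @ bar 9 tick 0 v(1,): F3->B3 leap 6st
  -> R2 @ bar 10 tick 0 v(0, 1): D3/B3 M6 -> E3/E4 P8 similar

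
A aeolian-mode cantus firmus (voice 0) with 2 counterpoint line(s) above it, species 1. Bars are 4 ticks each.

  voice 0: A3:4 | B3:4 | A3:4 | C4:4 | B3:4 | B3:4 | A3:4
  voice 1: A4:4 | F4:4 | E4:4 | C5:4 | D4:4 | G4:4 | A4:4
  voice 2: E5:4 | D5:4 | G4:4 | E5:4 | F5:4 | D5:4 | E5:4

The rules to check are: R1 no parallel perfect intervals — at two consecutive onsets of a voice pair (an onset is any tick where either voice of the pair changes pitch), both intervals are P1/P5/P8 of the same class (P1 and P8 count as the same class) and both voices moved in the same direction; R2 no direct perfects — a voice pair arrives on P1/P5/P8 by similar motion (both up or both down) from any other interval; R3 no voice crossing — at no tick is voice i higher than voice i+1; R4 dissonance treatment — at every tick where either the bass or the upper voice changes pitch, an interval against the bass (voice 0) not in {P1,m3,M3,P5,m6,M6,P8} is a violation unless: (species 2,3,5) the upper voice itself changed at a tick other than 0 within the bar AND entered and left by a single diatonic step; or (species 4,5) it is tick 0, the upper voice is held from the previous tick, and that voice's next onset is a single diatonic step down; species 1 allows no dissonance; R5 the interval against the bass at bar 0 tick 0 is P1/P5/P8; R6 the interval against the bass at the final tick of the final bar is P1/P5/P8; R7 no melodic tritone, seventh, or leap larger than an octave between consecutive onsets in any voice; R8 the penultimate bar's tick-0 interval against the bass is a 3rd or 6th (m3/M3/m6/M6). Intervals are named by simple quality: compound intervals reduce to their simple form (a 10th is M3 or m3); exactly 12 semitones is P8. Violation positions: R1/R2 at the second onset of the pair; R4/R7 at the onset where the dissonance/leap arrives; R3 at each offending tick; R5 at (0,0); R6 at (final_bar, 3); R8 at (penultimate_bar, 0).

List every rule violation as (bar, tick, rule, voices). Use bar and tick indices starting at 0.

(1, 0, R4, (0, 1))
(2, 0, R2, (0, 1))
(2, 0, R4, (0, 2))
(3, 0, R2, (0, 1))
(4, 0, R4, (0, 2))
(4, 0, R7, (1,))
(6, 0, R1, (1, 2))

bar 0: v0=A3 v1=A4 v2=E5 downbeat P5
bar 1: v0=B3 v1=F4 v2=D5 downbeat m3
bar 2: v0=A3 v1=E4 v2=G4 downbeat m7
bar 3: v0=C4 v1=C5 v2=E5 downbeat M3
bar 4: v0=B3 v1=D4 v2=F5 downbeat TT
bar 5: v0=B3 v1=G4 v2=D5 downbeat m3
bar 6: v0=A3 v1=A4 v2=E5 downbeat P5
  -> R4 @ bar 1 tick 0 v(0, 1): B3/F4 TT untreated
  -> R2 @ bar 2 tick 0 v(0, 1): B3/F4 TT -> A3/E4 P5 similar
  -> R4 @ bar 2 tick 0 v(0, 2): A3/G4 m7 untreated
  -> R2 @ bar 3 tick 0 v(0, 1): A3/E4 P5 -> C4/C5 P8 similar
  -> R4 @ bar 4 tick 0 v(0, 2): B3/F5 TT untreated
  -> R7 @ bar 4 tick 0 v(1,): C5->D4 leap 10st
  -> R1 @ bar 6 tick 0 v(1, 2): G4/D5 P5 -> A4/E5 P5 similar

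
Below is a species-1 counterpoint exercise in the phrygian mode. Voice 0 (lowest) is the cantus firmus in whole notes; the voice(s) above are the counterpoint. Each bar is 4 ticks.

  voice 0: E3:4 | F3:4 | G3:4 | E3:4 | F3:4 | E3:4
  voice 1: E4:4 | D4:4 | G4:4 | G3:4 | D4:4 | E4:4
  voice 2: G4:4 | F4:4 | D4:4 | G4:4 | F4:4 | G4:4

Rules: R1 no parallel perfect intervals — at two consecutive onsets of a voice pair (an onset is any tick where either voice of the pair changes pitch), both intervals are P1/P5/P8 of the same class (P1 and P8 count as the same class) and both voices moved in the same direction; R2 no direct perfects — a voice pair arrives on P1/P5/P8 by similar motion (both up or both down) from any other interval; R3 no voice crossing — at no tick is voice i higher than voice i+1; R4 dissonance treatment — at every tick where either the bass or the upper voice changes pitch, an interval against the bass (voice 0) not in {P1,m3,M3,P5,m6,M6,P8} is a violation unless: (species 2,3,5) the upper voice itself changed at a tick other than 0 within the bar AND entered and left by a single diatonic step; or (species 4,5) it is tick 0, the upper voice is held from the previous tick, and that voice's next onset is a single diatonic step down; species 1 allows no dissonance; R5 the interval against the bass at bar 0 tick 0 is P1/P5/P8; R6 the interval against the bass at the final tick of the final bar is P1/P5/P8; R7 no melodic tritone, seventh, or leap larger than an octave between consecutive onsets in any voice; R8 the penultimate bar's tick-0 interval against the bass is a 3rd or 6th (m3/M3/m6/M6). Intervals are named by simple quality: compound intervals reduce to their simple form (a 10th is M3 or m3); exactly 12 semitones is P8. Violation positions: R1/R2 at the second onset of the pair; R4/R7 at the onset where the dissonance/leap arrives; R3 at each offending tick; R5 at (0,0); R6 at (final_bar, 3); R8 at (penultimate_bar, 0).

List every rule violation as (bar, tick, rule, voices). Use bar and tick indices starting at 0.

bar 0: v0=E3 v1=E4 v2=G4 downbeat m3
bar 1: v0=F3 v1=D4 v2=F4 downbeat P8
bar 2: v0=G3 v1=G4 v2=D4 downbeat P5
bar 3: v0=E3 v1=G3 v2=G4 downbeat m3
bar 4: v0=F3 v1=D4 v2=F4 downbeat P8
bar 5: v0=E3 v1=E4 v2=G4 downbeat m3
  -> R5 @ bar 0 tick 0 v(0, 2): opens on m3
  -> R2 @ bar 2 tick 0 v(0, 1): F3/D4 M6 -> G3/G4 P8 similar
  -> R3 @ bar 2 tick 0 v(1, 2): G4 above D4
  -> R3 @ bar 2 tick 1 v(1, 2): G4 above D4
  -> R3 @ bar 2 tick 2 v(1, 2): G4 above D4
  -> R3 @ bar 2 tick 3 v(1, 2): G4 above D4
  -> R8 @ bar 4 tick 0 v(0, 2): penult P8 not 3rd/6th
  -> R6 @ bar 5 tick 3 v(0, 2): closes on m3

(0, 0, R5, (0, 2))
(2, 0, R2, (0, 1))
(2, 0, R3, (1, 2))
(2, 1, R3, (1, 2))
(2, 2, R3, (1, 2))
(2, 3, R3, (1, 2))
(4, 0, R8, (0, 2))
(5, 3, R6, (0, 2))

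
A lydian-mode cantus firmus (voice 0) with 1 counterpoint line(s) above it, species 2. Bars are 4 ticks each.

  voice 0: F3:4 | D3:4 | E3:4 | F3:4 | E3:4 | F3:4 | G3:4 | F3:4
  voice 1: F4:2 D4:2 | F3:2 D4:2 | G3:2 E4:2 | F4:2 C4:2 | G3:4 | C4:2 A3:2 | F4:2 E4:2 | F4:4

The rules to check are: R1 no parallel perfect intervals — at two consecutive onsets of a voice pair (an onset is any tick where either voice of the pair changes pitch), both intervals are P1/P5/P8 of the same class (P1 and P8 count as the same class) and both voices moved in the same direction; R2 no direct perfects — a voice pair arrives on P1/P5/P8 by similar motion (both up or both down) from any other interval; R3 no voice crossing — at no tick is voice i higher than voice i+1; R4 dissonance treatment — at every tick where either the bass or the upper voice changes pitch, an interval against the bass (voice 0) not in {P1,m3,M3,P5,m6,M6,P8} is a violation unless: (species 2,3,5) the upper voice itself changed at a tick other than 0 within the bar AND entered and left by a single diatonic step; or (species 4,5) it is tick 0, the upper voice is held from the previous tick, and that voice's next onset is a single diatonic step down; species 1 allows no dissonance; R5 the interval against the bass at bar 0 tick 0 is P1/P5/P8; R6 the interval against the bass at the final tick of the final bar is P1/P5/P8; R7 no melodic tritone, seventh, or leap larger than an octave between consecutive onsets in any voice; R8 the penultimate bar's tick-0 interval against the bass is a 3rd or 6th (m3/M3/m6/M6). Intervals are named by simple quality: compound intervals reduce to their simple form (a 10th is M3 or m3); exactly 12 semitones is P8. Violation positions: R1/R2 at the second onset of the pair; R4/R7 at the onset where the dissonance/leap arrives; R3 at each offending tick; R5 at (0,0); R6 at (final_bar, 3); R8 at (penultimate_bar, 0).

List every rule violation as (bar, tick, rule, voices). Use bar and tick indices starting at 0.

(3, 0, R1, (0, 1))
(5, 0, R2, (0, 1))
(6, 0, R4, (0, 1))
(6, 0, R8, (0, 1))

bar 0: v0=F3 v1=F4 downbeat P8
bar 1: v0=D3 v1=F3 downbeat m3
bar 2: v0=E3 v1=G3 downbeat m3
bar 3: v0=F3 v1=F4 downbeat P8
bar 4: v0=E3 v1=G3 downbeat m3
bar 5: v0=F3 v1=C4 downbeat P5
bar 6: v0=G3 v1=F4 downbeat m7
bar 7: v0=F3 v1=F4 downbeat P8
  -> R1 @ bar 3 tick 0 v(0, 1): E3/E4 P8 -> F3/F4 P8 similar
  -> R2 @ bar 5 tick 0 v(0, 1): E3/G3 m3 -> F3/C4 P5 similar
  -> R4 @ bar 6 tick 0 v(0, 1): G3/F4 m7 untreated
  -> R8 @ bar 6 tick 0 v(0, 1): penult m7 not 3rd/6th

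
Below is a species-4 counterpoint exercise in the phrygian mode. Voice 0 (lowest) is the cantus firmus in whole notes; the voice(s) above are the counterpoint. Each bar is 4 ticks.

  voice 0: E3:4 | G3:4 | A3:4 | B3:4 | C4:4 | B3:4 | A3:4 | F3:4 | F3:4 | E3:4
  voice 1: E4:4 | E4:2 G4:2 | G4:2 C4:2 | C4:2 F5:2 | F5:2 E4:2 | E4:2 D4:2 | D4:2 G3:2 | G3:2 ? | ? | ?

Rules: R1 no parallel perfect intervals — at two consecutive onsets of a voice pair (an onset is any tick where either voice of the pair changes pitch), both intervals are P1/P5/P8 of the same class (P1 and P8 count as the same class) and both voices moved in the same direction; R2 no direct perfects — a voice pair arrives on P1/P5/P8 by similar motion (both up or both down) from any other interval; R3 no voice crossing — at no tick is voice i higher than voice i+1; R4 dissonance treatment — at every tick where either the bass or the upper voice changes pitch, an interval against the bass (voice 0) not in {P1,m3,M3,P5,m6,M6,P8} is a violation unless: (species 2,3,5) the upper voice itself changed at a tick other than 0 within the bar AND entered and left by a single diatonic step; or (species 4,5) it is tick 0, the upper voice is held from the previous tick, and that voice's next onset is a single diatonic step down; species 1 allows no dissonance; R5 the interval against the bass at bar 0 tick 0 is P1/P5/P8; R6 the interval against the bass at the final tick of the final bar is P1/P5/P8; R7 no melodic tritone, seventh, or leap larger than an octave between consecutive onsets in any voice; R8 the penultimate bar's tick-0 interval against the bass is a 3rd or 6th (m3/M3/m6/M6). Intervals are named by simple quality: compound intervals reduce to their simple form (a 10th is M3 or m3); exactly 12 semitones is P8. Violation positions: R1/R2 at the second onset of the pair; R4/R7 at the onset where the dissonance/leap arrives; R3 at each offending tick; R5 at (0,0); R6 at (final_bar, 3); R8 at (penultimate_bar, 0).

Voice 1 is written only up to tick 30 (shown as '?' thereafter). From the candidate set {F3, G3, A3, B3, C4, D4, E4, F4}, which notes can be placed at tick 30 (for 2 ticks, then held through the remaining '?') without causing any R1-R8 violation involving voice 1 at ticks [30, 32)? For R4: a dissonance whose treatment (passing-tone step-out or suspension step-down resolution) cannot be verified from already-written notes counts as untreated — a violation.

F3: legal
G3: legal
A3: legal
B3: violates R4
C4: legal
D4: legal
E4: violates R4
F4: violates R7

{A3, C4, D4, F3, G3}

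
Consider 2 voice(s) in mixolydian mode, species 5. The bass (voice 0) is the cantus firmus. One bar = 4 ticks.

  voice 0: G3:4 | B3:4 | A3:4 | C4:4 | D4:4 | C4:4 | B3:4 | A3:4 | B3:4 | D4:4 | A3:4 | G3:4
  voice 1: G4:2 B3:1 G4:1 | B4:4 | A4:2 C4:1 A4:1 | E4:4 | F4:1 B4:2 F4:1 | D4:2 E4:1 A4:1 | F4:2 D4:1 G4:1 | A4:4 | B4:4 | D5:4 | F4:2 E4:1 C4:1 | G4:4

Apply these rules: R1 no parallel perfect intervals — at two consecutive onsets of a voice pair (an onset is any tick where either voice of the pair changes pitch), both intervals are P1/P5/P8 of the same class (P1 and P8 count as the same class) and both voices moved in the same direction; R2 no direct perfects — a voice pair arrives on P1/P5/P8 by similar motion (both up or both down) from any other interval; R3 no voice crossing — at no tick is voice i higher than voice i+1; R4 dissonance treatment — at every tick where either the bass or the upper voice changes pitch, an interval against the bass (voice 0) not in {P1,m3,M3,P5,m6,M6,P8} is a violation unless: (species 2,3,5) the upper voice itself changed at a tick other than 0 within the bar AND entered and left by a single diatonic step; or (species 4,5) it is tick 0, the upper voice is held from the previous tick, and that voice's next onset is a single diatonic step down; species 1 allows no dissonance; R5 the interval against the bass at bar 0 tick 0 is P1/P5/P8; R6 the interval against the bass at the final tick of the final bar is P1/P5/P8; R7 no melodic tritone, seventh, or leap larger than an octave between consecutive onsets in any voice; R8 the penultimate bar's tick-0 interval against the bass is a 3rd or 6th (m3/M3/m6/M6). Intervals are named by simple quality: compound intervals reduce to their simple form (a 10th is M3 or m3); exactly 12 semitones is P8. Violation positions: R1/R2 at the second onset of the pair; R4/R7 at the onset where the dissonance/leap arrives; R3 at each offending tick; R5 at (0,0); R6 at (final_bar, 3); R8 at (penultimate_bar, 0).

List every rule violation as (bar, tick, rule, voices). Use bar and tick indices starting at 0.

(1, 0, R1, (0, 1))
(2, 0, R1, (0, 1))
(4, 1, R7, (1,))
(4, 3, R7, (1,))
(5, 0, R4, (0, 1))
(6, 0, R4, (0, 1))
(8, 0, R1, (0, 1))
(9, 0, R1, (0, 1))

bar 0: v0=G3 v1=G4 downbeat P8
bar 1: v0=B3 v1=B4 downbeat P8
bar 2: v0=A3 v1=A4 downbeat P8
bar 3: v0=C4 v1=E4 downbeat M3
bar 4: v0=D4 v1=F4 downbeat m3
bar 5: v0=C4 v1=D4 downbeat M2
bar 6: v0=B3 v1=F4 downbeat TT
bar 7: v0=A3 v1=A4 downbeat P8
bar 8: v0=B3 v1=B4 downbeat P8
bar 9: v0=D4 v1=D5 downbeat P8
bar 10: v0=A3 v1=F4 downbeat m6
bar 11: v0=G3 v1=G4 downbeat P8
  -> R1 @ bar 1 tick 0 v(0, 1): G3/G4 P8 -> B3/B4 P8 similar
  -> R1 @ bar 2 tick 0 v(0, 1): B3/B4 P8 -> A3/A4 P8 similar
  -> R7 @ bar 4 tick 1 v(1,): F4->B4 leap 6st
  -> R7 @ bar 4 tick 3 v(1,): B4->F4 leap 6st
  -> R4 @ bar 5 tick 0 v(0, 1): C4/D4 M2 untreated
  -> R4 @ bar 6 tick 0 v(0, 1): B3/F4 TT untreated
  -> R1 @ bar 8 tick 0 v(0, 1): A3/A4 P8 -> B3/B4 P8 similar
  -> R1 @ bar 9 tick 0 v(0, 1): B3/B4 P8 -> D4/D5 P8 similar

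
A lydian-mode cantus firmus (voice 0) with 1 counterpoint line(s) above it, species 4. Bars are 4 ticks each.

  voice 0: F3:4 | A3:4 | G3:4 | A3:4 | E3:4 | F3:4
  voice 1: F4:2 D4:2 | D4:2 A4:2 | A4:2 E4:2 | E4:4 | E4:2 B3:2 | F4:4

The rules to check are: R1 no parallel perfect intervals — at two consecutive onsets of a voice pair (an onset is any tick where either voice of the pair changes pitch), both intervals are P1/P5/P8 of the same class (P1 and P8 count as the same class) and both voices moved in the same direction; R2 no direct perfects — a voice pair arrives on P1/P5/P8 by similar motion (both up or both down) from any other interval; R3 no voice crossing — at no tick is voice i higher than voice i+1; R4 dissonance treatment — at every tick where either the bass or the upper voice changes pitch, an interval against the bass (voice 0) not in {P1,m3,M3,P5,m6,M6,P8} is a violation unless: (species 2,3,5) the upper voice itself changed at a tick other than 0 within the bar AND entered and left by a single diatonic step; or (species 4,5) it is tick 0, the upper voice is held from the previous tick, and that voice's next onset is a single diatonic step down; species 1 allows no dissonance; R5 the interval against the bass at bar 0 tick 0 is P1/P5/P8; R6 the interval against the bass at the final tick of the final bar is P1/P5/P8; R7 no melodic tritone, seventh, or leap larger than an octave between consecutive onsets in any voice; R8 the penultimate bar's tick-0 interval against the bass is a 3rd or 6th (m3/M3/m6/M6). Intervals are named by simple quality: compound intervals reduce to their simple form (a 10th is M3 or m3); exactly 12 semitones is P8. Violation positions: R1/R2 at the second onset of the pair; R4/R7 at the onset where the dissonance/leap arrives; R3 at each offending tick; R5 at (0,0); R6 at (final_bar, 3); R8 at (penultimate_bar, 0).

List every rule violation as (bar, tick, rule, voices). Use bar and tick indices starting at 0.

(1, 0, R4, (0, 1))
(2, 0, R4, (0, 1))
(4, 0, R8, (0, 1))
(5, 0, R2, (0, 1))
(5, 0, R7, (1,))

bar 0: v0=F3 v1=F4 downbeat P8
bar 1: v0=A3 v1=D4 downbeat P4
bar 2: v0=G3 v1=A4 downbeat M2
bar 3: v0=A3 v1=E4 downbeat P5
bar 4: v0=E3 v1=E4 downbeat P8
bar 5: v0=F3 v1=F4 downbeat P8
  -> R4 @ bar 1 tick 0 v(0, 1): A3/D4 P4 untreated
  -> R4 @ bar 2 tick 0 v(0, 1): G3/A4 M2 untreated
  -> R8 @ bar 4 tick 0 v(0, 1): penult P8 not 3rd/6th
  -> R2 @ bar 5 tick 0 v(0, 1): E3/B3 P5 -> F3/F4 P8 similar
  -> R7 @ bar 5 tick 0 v(1,): B3->F4 leap 6st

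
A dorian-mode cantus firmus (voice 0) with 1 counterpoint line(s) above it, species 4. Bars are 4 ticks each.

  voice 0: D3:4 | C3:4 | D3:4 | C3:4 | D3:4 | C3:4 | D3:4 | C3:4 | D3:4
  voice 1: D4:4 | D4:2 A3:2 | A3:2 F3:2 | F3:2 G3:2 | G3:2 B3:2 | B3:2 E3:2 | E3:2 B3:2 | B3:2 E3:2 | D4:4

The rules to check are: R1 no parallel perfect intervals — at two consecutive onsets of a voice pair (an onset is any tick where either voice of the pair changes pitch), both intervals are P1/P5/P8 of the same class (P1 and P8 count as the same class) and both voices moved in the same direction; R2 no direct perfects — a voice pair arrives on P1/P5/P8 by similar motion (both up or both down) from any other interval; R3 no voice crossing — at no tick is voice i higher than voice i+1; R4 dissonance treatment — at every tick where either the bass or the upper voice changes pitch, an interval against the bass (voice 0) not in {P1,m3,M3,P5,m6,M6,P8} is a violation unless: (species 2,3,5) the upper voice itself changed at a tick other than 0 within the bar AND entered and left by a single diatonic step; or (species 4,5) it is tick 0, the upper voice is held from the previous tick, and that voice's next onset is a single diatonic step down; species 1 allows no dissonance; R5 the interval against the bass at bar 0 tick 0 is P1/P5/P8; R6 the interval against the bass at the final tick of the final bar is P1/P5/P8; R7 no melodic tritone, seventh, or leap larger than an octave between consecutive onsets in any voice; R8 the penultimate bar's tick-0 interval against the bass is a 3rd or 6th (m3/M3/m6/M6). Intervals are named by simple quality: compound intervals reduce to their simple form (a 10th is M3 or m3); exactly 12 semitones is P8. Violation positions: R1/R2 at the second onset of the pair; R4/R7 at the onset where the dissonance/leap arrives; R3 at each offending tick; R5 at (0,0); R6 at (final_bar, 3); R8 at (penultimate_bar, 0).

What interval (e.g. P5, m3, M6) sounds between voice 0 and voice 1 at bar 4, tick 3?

M6

voice 0=D3 voice 1=B3 -> M6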